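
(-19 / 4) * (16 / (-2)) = 38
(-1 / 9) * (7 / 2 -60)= 113 / 18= 6.28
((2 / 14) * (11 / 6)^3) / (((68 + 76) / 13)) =17303 / 217728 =0.08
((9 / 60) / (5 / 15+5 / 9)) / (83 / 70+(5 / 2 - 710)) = -189 / 791072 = -0.00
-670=-670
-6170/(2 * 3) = -3085/3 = -1028.33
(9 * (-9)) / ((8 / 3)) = -243 / 8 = -30.38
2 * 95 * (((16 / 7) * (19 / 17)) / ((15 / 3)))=11552 / 119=97.08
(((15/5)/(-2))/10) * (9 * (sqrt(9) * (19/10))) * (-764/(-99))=-32661/550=-59.38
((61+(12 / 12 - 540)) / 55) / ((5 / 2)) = -956 / 275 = -3.48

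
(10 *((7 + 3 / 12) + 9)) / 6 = 325 / 12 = 27.08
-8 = -8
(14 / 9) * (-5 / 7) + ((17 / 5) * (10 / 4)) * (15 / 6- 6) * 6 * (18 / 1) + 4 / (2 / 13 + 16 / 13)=-28901 / 9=-3211.22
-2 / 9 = -0.22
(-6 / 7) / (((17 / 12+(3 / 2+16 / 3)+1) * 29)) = -0.00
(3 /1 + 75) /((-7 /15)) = -167.14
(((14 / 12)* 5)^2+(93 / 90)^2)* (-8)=-63172 / 225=-280.76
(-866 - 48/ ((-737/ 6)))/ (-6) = 318977/ 2211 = 144.27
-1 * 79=-79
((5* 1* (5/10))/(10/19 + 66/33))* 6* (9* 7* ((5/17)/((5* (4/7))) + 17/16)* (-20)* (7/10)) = -13280715/2176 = -6103.27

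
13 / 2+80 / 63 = 979 / 126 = 7.77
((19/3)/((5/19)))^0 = 1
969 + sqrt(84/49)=2 *sqrt(21)/7 + 969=970.31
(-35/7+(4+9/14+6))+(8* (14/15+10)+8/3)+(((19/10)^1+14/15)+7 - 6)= 10459/105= 99.61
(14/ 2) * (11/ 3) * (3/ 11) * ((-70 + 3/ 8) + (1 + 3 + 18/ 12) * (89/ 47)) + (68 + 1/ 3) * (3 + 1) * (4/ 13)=-4844519/ 14664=-330.37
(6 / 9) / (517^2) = 2 / 801867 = 0.00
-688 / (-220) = 172 / 55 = 3.13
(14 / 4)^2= 49 / 4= 12.25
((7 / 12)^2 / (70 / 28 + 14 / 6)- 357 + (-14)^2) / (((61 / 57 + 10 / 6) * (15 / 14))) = -14896931 / 271440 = -54.88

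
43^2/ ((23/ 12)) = 22188/ 23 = 964.70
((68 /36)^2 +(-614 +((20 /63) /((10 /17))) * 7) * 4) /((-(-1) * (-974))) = 197423 /78894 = 2.50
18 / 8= 2.25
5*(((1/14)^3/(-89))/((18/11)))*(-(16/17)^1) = 55/4670631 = 0.00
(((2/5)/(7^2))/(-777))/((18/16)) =-16/1713285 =-0.00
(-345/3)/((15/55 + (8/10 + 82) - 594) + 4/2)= 275/1217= 0.23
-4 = -4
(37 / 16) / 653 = 37 / 10448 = 0.00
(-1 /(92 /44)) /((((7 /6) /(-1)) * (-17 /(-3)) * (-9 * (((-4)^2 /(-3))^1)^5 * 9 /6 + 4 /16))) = 648 /521811787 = 0.00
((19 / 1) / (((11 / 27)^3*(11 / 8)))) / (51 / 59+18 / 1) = 58839048 / 5431811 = 10.83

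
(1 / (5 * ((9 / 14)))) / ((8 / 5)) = 7 / 36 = 0.19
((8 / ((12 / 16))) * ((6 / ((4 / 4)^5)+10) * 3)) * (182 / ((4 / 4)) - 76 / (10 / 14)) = 193536 / 5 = 38707.20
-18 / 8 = -9 / 4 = -2.25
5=5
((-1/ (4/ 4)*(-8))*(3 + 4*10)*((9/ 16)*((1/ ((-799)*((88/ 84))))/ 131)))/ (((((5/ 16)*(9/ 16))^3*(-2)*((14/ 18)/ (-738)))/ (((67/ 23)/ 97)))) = -1486306148352/ 321085241125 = -4.63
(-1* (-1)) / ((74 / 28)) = 14 / 37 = 0.38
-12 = -12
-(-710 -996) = 1706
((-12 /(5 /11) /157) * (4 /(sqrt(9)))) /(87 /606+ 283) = -35552 /44898075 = -0.00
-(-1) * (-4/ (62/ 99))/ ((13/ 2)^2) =-792/ 5239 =-0.15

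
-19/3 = -6.33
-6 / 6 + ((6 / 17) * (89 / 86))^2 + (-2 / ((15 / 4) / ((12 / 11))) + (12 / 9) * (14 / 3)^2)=21892296496 / 793526085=27.59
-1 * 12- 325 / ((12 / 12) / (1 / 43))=-841 / 43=-19.56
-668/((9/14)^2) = -130928/81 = -1616.40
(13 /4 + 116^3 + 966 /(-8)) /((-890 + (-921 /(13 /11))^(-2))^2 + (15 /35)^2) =1611300756730747471472853 /817740390860748153221396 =1.97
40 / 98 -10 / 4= -205 / 98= -2.09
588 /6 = 98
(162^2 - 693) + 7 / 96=25551.07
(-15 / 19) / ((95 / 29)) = -0.24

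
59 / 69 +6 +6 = 887 / 69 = 12.86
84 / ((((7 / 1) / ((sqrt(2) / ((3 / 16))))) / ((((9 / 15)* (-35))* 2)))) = -2688* sqrt(2) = -3801.41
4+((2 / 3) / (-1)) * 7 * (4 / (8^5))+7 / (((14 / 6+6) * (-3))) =1142609 / 307200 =3.72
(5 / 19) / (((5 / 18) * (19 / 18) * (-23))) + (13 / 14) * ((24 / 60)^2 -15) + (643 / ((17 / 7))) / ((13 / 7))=11812261343 / 91748150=128.75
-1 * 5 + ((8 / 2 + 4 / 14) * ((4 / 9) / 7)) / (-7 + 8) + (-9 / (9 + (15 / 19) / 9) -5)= -10.72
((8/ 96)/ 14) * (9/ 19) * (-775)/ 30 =-155/ 2128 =-0.07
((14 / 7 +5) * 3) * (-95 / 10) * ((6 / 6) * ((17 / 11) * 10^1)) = -33915 / 11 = -3083.18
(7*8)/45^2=56/2025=0.03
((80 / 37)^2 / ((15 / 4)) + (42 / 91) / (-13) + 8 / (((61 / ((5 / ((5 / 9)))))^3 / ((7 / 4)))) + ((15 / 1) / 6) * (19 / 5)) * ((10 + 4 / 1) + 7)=23723803214923 / 105029102282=225.88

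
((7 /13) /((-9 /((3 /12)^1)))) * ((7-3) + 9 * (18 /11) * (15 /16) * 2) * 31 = -23219 /1584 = -14.66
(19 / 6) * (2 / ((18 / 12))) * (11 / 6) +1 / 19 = 3998 / 513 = 7.79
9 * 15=135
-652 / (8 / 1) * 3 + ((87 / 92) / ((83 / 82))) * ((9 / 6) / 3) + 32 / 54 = -243.44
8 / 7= 1.14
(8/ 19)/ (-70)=-4/ 665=-0.01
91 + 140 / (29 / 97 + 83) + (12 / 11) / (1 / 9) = 455505 / 4444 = 102.50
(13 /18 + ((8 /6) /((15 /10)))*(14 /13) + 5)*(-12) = -1042 /13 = -80.15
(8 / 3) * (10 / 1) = 80 / 3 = 26.67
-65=-65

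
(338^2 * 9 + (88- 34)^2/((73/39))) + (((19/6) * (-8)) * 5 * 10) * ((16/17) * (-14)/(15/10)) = 11625596096/11169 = 1040880.66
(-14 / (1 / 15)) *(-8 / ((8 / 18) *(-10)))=-378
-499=-499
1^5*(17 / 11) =17 / 11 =1.55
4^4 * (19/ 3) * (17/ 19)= 4352/ 3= 1450.67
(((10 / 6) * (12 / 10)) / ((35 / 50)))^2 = 400 / 49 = 8.16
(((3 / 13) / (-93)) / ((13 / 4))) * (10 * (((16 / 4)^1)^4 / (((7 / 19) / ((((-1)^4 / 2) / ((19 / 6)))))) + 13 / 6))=-93980 / 110019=-0.85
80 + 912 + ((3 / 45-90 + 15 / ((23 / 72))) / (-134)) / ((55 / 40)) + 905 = 482400013 / 254265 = 1897.23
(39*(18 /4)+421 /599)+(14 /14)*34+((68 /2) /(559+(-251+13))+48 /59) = 4790137769 /22688922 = 211.12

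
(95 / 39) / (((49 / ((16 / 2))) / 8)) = 6080 / 1911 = 3.18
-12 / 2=-6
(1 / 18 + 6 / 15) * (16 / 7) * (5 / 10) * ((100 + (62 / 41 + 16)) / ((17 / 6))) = 12848 / 595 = 21.59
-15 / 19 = -0.79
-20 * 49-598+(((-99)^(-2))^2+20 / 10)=-151389931175 / 96059601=-1576.00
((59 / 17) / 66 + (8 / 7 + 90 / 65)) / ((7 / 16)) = 2107432 / 357357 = 5.90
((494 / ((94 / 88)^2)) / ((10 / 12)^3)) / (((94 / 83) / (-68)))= -582965779968 / 12977875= -44919.97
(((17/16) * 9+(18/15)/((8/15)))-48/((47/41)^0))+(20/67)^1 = -38473/1072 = -35.89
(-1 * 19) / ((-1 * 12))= 19 / 12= 1.58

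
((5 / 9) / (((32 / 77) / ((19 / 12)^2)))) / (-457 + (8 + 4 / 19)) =-2640715 / 353631744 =-0.01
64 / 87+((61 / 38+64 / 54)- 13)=-281887 / 29754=-9.47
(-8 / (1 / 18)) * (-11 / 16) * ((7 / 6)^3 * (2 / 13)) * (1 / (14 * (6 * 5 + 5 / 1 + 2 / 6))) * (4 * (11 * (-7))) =-41503 / 2756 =-15.06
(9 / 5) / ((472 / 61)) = 549 / 2360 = 0.23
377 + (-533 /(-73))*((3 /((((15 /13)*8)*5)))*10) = 557349 /1460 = 381.75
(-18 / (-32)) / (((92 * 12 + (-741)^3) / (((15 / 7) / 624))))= -0.00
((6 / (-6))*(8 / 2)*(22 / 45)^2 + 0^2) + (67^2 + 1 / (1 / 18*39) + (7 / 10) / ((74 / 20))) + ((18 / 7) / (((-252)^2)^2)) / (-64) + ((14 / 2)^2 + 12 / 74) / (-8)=5410256335258316039 / 1206959665766400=4482.55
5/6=0.83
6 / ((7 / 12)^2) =17.63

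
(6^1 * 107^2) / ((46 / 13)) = 446511 / 23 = 19413.52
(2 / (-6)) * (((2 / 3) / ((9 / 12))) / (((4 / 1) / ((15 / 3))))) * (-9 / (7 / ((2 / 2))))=10 / 21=0.48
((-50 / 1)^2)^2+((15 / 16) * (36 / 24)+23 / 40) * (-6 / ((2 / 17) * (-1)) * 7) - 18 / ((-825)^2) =15126711681061 / 2420000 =6250707.31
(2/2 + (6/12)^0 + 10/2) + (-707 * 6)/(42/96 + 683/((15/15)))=2891/3645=0.79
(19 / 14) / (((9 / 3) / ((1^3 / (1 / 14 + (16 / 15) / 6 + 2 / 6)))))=285 / 367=0.78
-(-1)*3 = 3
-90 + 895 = 805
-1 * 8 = -8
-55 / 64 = -0.86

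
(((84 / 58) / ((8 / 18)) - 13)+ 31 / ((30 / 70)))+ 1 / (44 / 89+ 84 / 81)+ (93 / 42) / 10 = 28447151 / 448224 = 63.47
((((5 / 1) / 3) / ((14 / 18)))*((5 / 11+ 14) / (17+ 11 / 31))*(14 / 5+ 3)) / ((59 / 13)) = 5574699 / 2444134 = 2.28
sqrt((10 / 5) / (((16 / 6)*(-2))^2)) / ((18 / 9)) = 3*sqrt(2) / 32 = 0.13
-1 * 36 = -36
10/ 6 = 5/ 3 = 1.67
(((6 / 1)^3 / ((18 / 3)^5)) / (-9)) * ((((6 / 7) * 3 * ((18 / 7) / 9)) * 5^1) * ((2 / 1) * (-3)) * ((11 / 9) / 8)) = 55 / 5292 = 0.01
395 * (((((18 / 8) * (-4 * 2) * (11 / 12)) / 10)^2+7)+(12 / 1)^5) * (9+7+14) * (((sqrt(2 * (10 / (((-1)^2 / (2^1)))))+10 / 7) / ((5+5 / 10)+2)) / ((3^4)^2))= 1123342633 / 13122+7863398431 * sqrt(10) / 65610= 464608.48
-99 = -99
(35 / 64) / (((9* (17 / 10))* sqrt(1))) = 175 / 4896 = 0.04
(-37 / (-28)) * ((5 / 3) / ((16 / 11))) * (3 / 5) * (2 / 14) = 407 / 3136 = 0.13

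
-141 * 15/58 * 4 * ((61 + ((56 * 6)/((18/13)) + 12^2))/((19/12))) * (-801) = 18201571560/551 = 33033705.19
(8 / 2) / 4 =1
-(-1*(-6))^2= -36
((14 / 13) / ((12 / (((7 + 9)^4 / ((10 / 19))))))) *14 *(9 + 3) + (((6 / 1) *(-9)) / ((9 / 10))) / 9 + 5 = 366083771 / 195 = 1877352.67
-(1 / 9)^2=-1 / 81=-0.01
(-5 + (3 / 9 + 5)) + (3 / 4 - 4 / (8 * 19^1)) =241 / 228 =1.06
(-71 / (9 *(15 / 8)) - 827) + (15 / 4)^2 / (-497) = -892348151 / 1073520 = -831.24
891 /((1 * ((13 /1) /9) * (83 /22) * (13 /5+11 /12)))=10585080 /227669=46.49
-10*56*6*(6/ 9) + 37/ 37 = -2239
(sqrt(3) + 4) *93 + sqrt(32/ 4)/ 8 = sqrt(2)/ 4 + 93 *sqrt(3) + 372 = 533.43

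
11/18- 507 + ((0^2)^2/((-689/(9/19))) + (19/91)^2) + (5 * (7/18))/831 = -31359641546/61933599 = -506.34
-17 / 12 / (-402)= 17 / 4824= 0.00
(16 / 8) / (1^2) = 2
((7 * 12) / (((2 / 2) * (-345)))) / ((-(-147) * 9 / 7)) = -4 / 3105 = -0.00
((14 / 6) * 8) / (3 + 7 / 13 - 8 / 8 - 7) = -364 / 87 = -4.18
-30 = -30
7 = 7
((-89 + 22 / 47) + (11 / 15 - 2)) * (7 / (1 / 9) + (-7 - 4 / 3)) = -10382512 / 2115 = -4908.99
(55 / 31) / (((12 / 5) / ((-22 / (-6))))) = 3025 / 1116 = 2.71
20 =20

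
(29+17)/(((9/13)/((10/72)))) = 1495/162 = 9.23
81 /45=9 /5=1.80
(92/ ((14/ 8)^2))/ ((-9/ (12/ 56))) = -736/ 1029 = -0.72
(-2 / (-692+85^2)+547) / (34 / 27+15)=33.64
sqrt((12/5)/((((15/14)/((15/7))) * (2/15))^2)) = 6 * sqrt(15) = 23.24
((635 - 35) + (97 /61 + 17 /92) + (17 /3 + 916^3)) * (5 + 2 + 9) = 51758975641372 /4209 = 12297214455.07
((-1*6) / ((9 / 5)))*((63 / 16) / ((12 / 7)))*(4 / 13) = -245 / 104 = -2.36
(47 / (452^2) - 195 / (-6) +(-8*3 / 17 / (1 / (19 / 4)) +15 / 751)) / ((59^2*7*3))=0.00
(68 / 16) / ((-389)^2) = 17 / 605284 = 0.00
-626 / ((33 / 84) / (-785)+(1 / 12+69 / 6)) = -10319610 / 190943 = -54.05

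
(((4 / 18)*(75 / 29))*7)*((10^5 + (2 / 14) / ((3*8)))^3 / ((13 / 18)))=118540821168001260000025 / 21280896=5570292771883348.33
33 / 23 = 1.43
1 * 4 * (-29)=-116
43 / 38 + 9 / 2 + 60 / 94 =5599 / 893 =6.27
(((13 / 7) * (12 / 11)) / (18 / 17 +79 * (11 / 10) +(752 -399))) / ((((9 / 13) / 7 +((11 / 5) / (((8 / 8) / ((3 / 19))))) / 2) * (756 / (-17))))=-92797900 / 244837328967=-0.00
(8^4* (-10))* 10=-409600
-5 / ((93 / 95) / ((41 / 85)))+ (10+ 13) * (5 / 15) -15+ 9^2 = 37524 / 527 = 71.20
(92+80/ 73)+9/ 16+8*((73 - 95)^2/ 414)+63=40137487/ 241776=166.01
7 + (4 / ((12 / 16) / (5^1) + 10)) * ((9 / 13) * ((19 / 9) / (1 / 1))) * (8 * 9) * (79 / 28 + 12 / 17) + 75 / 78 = 96875379 / 628082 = 154.24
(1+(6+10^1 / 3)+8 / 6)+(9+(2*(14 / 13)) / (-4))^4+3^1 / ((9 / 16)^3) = 5154.74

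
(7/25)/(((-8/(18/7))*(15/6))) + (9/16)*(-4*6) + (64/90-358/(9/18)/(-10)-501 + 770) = 327.78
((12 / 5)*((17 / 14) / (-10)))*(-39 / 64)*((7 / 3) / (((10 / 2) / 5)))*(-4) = -663 / 400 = -1.66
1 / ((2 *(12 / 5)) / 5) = 25 / 24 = 1.04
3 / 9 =0.33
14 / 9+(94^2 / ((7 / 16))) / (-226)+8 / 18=-69106 / 791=-87.37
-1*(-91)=91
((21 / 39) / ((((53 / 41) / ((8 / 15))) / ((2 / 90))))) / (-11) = -2296 / 5115825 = -0.00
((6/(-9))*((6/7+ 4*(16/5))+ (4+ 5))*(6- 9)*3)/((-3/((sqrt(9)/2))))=-2379/35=-67.97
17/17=1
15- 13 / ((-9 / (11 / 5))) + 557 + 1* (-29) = 24578 / 45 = 546.18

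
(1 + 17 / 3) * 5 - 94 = -182 / 3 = -60.67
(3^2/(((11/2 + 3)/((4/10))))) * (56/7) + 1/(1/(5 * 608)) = 258688/85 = 3043.39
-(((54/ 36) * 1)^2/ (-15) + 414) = -8277/ 20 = -413.85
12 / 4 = 3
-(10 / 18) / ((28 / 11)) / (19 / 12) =-55 / 399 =-0.14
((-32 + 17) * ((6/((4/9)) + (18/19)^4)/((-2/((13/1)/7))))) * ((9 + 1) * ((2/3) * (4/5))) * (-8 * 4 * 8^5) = -1016532503101440/912247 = -1114317178.46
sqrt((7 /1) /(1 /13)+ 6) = sqrt(97) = 9.85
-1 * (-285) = 285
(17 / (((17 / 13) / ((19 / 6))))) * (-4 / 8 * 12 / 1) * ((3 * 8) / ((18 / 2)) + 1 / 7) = -14573 / 21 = -693.95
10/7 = 1.43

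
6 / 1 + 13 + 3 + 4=26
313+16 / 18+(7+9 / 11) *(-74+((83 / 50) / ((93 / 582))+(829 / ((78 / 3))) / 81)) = -1619066792 / 8976825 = -180.36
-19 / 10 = -1.90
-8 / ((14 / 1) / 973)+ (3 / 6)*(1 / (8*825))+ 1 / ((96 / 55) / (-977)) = -29455523 / 26400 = -1115.74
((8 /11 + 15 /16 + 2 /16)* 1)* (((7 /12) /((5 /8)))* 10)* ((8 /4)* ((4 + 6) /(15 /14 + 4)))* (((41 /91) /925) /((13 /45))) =542430 /4883593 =0.11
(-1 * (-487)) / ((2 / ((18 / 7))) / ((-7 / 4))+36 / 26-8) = -56979 / 826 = -68.98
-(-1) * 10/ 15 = 2/ 3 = 0.67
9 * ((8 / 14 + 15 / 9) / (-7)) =-141 / 49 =-2.88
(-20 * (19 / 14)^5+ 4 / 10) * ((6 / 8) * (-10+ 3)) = 481.31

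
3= 3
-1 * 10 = -10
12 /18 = 2 /3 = 0.67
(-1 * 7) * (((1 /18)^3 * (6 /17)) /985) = -7 /16276140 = -0.00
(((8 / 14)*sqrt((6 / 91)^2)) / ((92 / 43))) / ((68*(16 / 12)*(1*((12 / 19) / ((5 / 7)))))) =12255 / 55791008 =0.00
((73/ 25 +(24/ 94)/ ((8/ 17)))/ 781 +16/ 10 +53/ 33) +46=270955441/ 5506050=49.21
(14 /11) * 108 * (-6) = -9072 /11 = -824.73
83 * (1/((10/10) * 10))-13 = -47/10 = -4.70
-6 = -6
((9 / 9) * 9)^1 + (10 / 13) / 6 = 356 / 39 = 9.13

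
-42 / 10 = -21 / 5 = -4.20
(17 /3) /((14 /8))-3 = 5 /21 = 0.24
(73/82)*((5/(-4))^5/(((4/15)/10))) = -17109375/167936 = -101.88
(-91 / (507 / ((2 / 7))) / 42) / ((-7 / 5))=5 / 5733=0.00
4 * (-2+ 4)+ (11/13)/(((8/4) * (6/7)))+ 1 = 1481/156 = 9.49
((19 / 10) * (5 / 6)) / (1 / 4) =19 / 3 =6.33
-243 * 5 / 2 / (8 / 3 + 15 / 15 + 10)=-3645 / 82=-44.45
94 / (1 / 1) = 94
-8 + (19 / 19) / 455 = -3639 / 455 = -8.00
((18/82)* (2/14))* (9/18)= 0.02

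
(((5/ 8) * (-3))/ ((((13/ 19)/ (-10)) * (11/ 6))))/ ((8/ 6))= 12825/ 1144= 11.21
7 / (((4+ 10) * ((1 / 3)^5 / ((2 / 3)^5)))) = 16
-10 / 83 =-0.12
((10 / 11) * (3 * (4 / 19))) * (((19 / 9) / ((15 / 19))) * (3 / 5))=152 / 165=0.92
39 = 39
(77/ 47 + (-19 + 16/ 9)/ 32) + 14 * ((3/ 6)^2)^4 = 62525/ 54144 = 1.15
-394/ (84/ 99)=-464.36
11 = 11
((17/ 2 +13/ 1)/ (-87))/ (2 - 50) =43/ 8352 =0.01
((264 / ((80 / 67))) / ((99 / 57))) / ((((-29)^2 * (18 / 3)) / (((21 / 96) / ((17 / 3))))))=0.00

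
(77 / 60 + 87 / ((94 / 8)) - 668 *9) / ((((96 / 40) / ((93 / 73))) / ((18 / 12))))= -524809571 / 109792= -4780.03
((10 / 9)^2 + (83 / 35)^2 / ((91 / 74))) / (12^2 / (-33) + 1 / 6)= -1.38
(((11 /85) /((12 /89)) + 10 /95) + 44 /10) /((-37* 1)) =-105913 /717060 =-0.15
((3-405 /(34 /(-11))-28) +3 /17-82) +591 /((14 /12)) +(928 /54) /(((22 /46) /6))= 17586047 /23562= 746.37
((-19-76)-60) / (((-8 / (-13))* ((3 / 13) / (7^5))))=-440259365 / 24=-18344140.21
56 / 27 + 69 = 1919 / 27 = 71.07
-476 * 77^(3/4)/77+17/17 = 1 - 68 * 77^(3/4)/11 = -159.69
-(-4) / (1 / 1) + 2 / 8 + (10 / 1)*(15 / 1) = 617 / 4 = 154.25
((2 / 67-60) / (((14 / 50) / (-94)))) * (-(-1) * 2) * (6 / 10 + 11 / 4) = 134890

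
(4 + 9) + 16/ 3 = 55/ 3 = 18.33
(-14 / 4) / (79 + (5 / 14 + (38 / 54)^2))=-35721 / 814973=-0.04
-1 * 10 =-10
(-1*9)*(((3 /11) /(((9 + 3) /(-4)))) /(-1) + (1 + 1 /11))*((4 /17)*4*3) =-5616 /187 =-30.03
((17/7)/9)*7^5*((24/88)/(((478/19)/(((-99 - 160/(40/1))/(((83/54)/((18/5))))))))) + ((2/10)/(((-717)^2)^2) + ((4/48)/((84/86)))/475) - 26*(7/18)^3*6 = -11869.82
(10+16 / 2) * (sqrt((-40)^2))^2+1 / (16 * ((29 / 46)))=6681623 / 232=28800.10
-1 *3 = -3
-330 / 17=-19.41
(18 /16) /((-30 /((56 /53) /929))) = -0.00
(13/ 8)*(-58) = -377/ 4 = -94.25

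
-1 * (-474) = 474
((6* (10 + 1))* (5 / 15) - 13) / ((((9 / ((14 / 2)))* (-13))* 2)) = -7 / 26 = -0.27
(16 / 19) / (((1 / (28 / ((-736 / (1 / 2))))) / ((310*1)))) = -2170 / 437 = -4.97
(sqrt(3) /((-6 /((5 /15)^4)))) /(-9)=sqrt(3) /4374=0.00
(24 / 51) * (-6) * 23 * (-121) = 133584 / 17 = 7857.88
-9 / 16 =-0.56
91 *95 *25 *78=16857750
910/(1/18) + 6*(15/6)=16395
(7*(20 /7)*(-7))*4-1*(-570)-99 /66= 17 /2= 8.50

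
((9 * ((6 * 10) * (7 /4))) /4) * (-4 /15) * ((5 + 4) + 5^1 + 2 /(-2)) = -819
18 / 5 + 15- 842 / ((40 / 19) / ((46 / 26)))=-179141 / 260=-689.00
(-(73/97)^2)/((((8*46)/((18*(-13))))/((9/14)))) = 5611437/24237584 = 0.23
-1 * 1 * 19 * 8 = -152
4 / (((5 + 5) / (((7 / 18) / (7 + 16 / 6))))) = 7 / 435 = 0.02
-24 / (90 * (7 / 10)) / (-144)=1 / 378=0.00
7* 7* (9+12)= 1029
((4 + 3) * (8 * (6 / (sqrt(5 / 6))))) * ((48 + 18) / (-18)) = -1232 * sqrt(30) / 5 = -1349.59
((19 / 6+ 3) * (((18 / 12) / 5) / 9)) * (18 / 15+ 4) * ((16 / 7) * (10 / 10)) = 3848 / 1575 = 2.44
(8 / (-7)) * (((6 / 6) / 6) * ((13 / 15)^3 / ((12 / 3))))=-2197 / 70875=-0.03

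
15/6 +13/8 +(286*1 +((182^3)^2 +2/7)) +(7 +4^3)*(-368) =2035243397868039/56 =36343632104786.41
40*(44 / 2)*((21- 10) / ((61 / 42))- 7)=30800 / 61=504.92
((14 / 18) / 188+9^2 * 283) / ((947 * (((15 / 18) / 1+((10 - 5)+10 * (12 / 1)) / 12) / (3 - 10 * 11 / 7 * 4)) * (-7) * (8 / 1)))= 16251217937 / 7066248840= 2.30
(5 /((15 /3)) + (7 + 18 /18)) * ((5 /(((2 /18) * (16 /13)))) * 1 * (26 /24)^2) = 98865 /256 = 386.19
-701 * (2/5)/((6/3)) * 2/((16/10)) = -701/4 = -175.25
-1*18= -18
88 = 88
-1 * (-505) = 505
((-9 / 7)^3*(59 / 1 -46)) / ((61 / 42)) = -56862 / 2989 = -19.02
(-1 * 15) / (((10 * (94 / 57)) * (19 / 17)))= -153 / 188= -0.81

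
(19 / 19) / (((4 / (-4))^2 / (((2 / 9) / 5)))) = 0.04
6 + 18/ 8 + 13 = 85/ 4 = 21.25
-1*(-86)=86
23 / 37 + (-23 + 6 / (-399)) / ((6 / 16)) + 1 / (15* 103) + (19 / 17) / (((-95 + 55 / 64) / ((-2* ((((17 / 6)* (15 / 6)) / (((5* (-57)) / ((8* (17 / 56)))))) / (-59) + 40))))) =-59.80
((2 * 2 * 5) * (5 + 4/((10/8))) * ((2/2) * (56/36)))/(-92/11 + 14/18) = -25256/751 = -33.63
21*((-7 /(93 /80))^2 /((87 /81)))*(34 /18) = 37318400 /27869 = 1339.06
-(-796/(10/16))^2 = -40551424/25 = -1622056.96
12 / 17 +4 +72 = 1304 / 17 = 76.71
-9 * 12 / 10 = -54 / 5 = -10.80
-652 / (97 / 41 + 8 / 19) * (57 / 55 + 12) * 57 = -20757692052 / 119405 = -173842.74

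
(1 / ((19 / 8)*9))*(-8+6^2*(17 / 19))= 3680 / 3249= 1.13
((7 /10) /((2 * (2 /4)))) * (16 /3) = 56 /15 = 3.73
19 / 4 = 4.75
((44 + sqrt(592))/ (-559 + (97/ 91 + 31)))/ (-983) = 0.00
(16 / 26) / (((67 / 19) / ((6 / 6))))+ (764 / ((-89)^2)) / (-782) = 470428150 / 2697583681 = 0.17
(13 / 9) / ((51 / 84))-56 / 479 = 165788 / 73287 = 2.26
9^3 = 729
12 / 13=0.92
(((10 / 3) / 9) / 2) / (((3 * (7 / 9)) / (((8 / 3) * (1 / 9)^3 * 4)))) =160 / 137781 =0.00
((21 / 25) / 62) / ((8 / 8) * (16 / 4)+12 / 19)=399 / 136400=0.00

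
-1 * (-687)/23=687/23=29.87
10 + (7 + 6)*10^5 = 1300010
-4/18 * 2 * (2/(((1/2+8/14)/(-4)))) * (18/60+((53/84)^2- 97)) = -13590124/42525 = -319.58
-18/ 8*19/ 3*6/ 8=-10.69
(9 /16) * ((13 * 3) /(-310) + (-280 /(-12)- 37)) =-38481 /4960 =-7.76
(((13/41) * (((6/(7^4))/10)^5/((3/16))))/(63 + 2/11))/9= 20592/7105251962970168651546875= 0.00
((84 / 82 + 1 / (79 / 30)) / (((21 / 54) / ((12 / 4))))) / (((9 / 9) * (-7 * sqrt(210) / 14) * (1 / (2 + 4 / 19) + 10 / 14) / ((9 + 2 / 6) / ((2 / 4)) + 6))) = -12115872 * sqrt(210) / 5554885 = -31.61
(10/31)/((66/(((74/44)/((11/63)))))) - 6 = -491247/82522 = -5.95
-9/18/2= -1/4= -0.25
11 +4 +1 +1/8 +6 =177/8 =22.12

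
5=5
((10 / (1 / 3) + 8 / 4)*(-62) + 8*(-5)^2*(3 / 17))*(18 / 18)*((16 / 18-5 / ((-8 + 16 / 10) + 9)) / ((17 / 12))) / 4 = 4008488 / 11271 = 355.65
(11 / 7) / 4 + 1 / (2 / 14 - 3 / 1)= 3 / 70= 0.04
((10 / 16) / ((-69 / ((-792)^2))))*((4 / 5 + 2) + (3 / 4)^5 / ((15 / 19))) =-51863625 / 2944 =-17616.72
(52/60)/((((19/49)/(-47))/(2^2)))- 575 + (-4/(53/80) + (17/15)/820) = -4133790047/4128700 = -1001.23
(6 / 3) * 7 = 14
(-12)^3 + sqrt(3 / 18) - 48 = -1776 + sqrt(6) / 6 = -1775.59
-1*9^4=-6561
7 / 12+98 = 1183 / 12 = 98.58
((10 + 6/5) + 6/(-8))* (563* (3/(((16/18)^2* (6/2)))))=9531027/1280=7446.11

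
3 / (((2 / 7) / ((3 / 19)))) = 63 / 38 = 1.66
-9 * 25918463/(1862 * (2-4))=233266167/3724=62638.61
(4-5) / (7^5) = -1 / 16807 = -0.00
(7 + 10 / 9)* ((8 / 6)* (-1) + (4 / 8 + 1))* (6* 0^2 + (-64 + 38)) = -949 / 27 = -35.15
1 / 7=0.14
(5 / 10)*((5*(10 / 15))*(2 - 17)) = -25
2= 2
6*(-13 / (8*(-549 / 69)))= 1.23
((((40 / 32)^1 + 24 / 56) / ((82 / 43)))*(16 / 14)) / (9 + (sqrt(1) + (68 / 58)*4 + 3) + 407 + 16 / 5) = 0.00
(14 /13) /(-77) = -2 /143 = -0.01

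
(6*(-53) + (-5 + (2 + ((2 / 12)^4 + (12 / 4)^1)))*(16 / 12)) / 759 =-309095 / 737748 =-0.42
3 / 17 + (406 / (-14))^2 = 14300 / 17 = 841.18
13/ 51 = 0.25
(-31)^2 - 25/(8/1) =957.88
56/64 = 7/8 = 0.88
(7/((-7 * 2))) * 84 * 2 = -84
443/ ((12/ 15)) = 2215/ 4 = 553.75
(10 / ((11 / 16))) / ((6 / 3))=80 / 11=7.27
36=36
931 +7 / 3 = 2800 / 3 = 933.33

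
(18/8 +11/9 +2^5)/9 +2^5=11645/324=35.94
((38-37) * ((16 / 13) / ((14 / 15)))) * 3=3.96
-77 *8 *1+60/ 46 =-14138/ 23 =-614.70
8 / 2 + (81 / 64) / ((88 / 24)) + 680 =481779 / 704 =684.35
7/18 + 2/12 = 5/9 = 0.56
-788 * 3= -2364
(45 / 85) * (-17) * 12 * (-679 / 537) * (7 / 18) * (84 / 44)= 199626 / 1969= 101.38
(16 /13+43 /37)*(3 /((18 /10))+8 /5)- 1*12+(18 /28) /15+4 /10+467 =46793869 /101010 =463.26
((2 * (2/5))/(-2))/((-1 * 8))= 1/20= 0.05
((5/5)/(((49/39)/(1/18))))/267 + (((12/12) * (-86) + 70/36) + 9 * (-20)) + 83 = -7106243/39249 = -181.06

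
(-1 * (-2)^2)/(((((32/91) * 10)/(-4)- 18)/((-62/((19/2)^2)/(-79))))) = 0.00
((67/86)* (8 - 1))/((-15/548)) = -128506/645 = -199.23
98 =98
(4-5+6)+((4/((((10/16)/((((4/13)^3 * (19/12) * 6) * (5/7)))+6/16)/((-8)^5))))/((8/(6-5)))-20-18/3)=-80053039/17203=-4653.43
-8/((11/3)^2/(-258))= 153.52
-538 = -538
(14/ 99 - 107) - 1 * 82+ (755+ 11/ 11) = 567.14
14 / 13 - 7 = -77 / 13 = -5.92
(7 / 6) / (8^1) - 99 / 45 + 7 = 1187 / 240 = 4.95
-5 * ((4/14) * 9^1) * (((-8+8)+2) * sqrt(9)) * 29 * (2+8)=-156600/7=-22371.43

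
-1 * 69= -69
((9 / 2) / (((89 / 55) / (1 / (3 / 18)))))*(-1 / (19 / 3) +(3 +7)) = 277695 / 1691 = 164.22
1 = 1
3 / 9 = 0.33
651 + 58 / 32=10445 / 16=652.81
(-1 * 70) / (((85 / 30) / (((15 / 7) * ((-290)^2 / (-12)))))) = 6307500 / 17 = 371029.41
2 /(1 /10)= 20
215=215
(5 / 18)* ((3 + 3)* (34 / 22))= 85 / 33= 2.58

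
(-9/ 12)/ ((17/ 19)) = -0.84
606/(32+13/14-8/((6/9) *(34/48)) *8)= -144228/24419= -5.91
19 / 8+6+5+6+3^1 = 179 / 8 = 22.38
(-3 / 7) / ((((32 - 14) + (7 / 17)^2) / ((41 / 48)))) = -0.02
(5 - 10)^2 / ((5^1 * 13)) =5 / 13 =0.38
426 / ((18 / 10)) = 710 / 3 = 236.67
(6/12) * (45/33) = 15/22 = 0.68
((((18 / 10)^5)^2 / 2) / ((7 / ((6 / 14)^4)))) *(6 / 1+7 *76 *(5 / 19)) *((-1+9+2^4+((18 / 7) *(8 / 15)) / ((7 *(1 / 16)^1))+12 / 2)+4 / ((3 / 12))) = 248191733491554294 / 40212060546875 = 6172.07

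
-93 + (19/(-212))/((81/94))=-799391/8586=-93.10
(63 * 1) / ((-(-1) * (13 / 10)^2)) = 6300 / 169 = 37.28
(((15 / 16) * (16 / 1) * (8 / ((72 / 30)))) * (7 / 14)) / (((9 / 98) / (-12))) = -3266.67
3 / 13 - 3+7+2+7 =13.23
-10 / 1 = -10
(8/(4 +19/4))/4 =8/35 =0.23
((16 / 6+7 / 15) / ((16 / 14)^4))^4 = 162166099874801177281 / 14249670695976960000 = 11.38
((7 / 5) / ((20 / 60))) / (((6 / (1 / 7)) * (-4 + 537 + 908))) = 1 / 14410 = 0.00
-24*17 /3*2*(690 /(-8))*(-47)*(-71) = 78286020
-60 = -60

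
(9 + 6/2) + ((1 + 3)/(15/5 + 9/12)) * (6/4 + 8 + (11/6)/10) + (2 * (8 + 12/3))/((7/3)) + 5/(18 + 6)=32.82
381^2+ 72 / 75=3629049 / 25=145161.96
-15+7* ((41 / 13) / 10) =-1663 / 130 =-12.79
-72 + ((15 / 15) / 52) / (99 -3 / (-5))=-1864507 / 25896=-72.00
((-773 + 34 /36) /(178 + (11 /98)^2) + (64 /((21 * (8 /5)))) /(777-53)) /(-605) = 84499921208 /11794441784895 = 0.01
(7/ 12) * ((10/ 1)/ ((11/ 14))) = 245/ 33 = 7.42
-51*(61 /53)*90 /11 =-279990 /583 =-480.26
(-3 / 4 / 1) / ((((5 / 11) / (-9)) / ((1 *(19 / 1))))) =5643 / 20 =282.15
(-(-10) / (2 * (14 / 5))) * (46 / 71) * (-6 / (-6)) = 575 / 497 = 1.16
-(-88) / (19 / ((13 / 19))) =1144 / 361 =3.17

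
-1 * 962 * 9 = -8658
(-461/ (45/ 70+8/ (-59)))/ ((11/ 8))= -3046288/ 4609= -660.94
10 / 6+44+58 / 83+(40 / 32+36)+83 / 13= 1165321 / 12948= 90.00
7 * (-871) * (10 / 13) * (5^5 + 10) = -14703150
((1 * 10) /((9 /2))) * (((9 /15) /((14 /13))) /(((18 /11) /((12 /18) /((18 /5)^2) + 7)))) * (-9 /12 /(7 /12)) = -490061 /71442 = -6.86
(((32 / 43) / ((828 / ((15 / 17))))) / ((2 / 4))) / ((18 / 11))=440 / 453951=0.00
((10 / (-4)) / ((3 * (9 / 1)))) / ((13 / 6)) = -0.04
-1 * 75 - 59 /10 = -809 /10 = -80.90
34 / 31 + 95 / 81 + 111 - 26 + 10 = 244244 / 2511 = 97.27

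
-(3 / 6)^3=-0.12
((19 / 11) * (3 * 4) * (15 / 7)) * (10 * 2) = 68400 / 77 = 888.31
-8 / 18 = -4 / 9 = -0.44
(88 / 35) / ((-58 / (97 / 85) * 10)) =-0.00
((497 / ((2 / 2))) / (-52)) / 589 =-0.02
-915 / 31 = -29.52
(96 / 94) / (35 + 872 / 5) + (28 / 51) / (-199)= 352636 / 166474047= 0.00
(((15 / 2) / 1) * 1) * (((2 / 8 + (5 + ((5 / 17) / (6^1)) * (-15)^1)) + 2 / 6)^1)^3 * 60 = 24184041725 / 471648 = 51275.62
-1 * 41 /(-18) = 41 /18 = 2.28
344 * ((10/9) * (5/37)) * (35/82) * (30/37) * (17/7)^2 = 124270000/1178709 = 105.43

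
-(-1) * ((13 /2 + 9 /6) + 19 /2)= 35 /2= 17.50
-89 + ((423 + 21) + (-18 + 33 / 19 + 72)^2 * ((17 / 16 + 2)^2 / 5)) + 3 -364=2689903401 / 462080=5821.29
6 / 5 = 1.20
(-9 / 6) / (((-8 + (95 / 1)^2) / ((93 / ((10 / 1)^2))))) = -279 / 1803400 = -0.00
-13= -13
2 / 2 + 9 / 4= 13 / 4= 3.25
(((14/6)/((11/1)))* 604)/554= 2114/9141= 0.23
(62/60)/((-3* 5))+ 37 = 16619/450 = 36.93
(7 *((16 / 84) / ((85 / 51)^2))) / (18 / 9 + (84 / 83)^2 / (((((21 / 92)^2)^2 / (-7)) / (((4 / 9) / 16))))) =-23436378 / 3484313225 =-0.01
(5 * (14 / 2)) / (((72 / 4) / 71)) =2485 / 18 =138.06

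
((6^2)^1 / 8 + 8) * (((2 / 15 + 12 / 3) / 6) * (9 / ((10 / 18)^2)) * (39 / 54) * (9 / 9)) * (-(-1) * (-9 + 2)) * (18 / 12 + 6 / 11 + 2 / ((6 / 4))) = -1887249 / 440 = -4289.20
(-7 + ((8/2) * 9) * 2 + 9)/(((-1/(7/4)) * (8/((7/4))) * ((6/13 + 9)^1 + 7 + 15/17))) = -1.63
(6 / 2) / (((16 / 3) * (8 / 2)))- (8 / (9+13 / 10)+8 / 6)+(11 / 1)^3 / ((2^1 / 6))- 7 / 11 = 868054399 / 217536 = 3990.39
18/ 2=9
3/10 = 0.30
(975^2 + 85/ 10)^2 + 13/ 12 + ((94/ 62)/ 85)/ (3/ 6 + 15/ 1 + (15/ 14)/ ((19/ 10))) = 30525374186362926856/ 33778065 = 903704051323.33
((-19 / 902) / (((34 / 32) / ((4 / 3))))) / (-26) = 0.00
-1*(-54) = 54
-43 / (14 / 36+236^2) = -774 / 1002535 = -0.00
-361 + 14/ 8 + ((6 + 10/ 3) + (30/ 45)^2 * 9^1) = -4151/ 12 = -345.92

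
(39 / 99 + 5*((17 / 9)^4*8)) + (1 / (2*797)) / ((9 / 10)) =29311843882 / 57520287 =509.59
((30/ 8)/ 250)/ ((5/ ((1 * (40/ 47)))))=3/ 1175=0.00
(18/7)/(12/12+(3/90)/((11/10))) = 297/119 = 2.50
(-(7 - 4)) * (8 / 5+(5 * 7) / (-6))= 127 / 10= 12.70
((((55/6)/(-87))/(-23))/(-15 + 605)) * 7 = 0.00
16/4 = 4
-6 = -6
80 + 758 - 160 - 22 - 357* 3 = -415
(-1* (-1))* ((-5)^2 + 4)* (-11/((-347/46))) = 14674/347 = 42.29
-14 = -14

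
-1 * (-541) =541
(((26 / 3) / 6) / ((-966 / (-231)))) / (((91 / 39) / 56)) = 572 / 69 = 8.29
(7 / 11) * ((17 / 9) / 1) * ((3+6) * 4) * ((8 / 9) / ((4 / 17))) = 16184 / 99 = 163.47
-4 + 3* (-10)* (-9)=266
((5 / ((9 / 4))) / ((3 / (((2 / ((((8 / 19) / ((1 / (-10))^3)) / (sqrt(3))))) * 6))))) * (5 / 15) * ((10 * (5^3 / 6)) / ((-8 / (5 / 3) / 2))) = 2375 * sqrt(3) / 3888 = 1.06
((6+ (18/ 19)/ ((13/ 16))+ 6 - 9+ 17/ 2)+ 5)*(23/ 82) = 200721/ 40508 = 4.96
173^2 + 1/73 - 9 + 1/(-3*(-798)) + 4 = 5229580555/174762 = 29924.01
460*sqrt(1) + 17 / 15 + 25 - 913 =-6403 / 15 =-426.87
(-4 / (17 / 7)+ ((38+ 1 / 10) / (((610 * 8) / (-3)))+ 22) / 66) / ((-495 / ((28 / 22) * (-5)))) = -503654417 / 29813335200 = -0.02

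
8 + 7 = 15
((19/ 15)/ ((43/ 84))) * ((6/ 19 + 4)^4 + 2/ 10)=6333353628/ 7373425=858.94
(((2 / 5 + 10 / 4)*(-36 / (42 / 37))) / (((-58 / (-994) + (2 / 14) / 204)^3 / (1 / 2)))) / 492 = -19969691852889576 / 43992803159615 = -453.93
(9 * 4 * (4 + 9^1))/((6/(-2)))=-156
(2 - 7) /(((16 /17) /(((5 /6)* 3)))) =-425 /32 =-13.28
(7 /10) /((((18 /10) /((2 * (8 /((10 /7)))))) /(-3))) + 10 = -46 /15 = -3.07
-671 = -671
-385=-385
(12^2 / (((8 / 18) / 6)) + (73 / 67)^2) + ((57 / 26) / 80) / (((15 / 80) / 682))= 596660656 / 291785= 2044.86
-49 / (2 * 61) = -49 / 122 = -0.40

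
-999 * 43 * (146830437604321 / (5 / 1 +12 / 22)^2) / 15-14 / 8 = -13673650597302283.95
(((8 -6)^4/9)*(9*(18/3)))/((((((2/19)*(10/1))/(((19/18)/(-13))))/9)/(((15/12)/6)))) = -361/26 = -13.88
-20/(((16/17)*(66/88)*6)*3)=-85/54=-1.57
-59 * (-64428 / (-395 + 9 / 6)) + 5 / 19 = -144443641 / 14953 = -9659.84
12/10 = 6/5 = 1.20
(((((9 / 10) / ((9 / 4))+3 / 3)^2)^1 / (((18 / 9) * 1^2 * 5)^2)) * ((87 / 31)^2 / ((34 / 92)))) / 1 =8530263 / 20421250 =0.42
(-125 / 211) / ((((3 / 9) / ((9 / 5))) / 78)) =-52650 / 211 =-249.53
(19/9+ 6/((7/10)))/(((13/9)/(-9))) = -6057/91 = -66.56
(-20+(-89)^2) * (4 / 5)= 31604 / 5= 6320.80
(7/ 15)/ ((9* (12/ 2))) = 7/ 810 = 0.01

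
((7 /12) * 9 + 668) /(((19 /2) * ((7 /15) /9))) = 363555 /266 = 1366.75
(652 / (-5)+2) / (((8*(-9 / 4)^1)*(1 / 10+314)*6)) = 0.00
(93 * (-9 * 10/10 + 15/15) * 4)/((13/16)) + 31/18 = -856685/234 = -3661.05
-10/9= -1.11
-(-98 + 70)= 28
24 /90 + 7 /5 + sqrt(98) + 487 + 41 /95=7 *sqrt(2) + 139393 /285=499.00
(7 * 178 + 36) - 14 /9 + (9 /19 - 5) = 218182 /171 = 1275.92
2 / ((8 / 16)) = 4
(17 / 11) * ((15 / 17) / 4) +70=3095 / 44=70.34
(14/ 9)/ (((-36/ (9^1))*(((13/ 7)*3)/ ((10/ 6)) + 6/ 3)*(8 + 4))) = -245/ 40392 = -0.01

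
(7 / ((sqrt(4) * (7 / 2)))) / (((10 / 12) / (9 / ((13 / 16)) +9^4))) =512622 / 65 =7886.49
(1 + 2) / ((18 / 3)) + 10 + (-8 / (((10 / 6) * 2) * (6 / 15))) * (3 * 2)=-51 / 2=-25.50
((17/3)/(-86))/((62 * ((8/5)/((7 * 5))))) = -2975/127968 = -0.02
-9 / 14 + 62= 859 / 14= 61.36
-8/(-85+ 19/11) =22/229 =0.10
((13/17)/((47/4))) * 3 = 156/799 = 0.20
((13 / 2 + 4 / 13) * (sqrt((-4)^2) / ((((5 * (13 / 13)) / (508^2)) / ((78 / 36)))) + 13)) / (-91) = -30452437 / 910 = -33464.22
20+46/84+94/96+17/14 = 2547/112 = 22.74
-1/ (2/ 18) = -9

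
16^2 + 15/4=1039/4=259.75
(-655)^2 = 429025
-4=-4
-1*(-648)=648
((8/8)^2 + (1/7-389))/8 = -2715/56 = -48.48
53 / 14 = 3.79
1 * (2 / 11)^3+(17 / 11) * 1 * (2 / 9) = 0.35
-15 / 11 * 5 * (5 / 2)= -375 / 22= -17.05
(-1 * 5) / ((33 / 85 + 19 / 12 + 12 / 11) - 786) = 0.01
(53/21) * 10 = 530/21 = 25.24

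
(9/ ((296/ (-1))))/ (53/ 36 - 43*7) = 81/ 797942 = 0.00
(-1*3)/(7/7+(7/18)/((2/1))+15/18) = -1.48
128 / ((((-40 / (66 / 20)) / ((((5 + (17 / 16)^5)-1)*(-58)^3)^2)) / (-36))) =5568191494754552602777377 / 13421772800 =414862595107745.57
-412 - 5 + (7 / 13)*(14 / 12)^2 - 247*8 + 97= -1074185 / 468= -2295.27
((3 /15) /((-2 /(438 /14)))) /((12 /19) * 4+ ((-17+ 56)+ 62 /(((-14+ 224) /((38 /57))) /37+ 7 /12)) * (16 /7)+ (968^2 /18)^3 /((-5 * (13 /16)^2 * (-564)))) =-291947603450139 /7071273275534182617001408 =-0.00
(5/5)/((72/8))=1/9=0.11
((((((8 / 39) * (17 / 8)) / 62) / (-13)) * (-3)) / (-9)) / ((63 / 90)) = -85 / 330057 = -0.00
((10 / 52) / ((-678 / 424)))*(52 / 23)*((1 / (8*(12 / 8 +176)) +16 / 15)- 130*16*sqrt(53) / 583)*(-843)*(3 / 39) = 135436942 / 7196631- 1798400*sqrt(53) / 28589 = -439.14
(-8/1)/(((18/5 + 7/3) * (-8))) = 0.17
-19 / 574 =-0.03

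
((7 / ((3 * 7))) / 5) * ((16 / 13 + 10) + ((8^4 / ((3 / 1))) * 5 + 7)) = 266951 / 585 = 456.33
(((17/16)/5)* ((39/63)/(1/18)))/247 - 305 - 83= -2064109/5320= -387.99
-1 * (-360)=360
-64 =-64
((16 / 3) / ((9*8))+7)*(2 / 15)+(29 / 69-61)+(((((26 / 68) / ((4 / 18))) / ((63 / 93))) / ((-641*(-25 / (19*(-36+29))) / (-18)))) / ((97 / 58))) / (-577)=-1694034983138963 / 28405822038975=-59.64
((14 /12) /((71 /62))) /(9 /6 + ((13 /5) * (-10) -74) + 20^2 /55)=-4774 /427491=-0.01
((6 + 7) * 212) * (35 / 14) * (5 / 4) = 8612.50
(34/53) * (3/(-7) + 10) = 2278/371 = 6.14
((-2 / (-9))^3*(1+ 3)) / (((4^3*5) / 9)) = 1 / 810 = 0.00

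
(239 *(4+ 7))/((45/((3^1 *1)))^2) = 2629/225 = 11.68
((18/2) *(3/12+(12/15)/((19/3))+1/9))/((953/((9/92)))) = 15003/33316880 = 0.00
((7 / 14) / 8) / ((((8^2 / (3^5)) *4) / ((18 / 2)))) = 2187 / 4096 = 0.53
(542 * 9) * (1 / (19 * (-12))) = -813 / 38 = -21.39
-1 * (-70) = 70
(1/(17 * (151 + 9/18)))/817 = 2/4208367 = 0.00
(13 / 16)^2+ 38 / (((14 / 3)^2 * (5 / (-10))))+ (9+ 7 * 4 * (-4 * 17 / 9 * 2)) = -47070943 / 112896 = -416.94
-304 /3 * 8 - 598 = -4226 /3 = -1408.67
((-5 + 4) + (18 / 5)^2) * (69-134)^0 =299 / 25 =11.96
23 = 23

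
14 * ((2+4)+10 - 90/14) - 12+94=216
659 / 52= 12.67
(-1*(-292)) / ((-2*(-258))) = 73 / 129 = 0.57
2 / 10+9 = 46 / 5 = 9.20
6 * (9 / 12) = 9 / 2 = 4.50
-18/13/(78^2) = -1/4394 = -0.00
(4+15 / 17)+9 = 236 / 17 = 13.88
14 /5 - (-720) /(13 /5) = 18182 /65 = 279.72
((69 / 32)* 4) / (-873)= -23 / 2328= -0.01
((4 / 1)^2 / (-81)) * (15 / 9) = -80 / 243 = -0.33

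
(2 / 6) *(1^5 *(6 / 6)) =0.33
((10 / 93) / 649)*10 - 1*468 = -28246976 / 60357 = -468.00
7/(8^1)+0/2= 0.88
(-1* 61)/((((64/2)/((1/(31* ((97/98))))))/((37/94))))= -110593/4522528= -0.02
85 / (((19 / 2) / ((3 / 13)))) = 510 / 247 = 2.06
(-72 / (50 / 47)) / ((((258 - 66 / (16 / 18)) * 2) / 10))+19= 21019 / 1225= 17.16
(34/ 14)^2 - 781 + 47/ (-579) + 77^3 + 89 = 12932830039/ 28371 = 455846.82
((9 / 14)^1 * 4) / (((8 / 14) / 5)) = 45 / 2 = 22.50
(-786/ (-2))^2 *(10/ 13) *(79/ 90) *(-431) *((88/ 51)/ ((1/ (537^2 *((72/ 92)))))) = -88967102519349648/ 5083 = -17502872815138.63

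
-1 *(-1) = 1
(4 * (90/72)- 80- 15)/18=-5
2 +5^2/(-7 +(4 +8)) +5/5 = 8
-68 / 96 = -0.71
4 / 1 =4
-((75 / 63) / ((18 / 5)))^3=-0.04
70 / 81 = 0.86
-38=-38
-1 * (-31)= 31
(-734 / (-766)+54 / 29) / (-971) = -31325 / 10784897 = -0.00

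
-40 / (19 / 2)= -80 / 19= -4.21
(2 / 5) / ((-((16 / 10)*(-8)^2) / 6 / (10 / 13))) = -0.02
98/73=1.34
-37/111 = -1/3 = -0.33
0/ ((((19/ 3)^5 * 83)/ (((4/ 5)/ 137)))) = 0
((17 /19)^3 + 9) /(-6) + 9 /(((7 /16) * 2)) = 1248290 /144039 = 8.67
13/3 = 4.33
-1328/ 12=-332/ 3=-110.67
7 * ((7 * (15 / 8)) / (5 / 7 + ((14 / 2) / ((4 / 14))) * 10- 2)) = 5145 / 13648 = 0.38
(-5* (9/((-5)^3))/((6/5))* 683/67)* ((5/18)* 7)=4781/804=5.95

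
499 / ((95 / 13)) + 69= 13042 / 95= 137.28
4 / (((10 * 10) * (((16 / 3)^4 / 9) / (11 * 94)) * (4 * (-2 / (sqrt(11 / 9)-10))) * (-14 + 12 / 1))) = -376893 / 1310720 + 125631 * sqrt(11) / 13107200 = -0.26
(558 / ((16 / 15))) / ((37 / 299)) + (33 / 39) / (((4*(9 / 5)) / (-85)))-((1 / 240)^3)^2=4217.43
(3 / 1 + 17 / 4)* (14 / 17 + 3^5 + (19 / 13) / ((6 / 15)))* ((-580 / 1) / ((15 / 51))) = -91992785 / 26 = -3538184.04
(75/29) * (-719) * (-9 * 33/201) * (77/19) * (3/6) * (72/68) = 5894.99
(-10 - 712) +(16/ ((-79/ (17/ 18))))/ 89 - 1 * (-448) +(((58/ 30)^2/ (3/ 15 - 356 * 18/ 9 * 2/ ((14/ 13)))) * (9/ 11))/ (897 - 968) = -3133013167556357/ 11434266297135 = -274.00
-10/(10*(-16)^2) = -1/256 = -0.00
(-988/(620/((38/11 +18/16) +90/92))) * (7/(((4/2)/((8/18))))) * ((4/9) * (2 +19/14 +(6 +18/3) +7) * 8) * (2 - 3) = 3478685756/3176415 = 1095.16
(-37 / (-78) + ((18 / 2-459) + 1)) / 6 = -34985 / 468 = -74.75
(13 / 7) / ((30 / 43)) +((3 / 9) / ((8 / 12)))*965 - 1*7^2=45797 / 105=436.16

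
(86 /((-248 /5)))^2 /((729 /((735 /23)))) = 11325125 /85936464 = 0.13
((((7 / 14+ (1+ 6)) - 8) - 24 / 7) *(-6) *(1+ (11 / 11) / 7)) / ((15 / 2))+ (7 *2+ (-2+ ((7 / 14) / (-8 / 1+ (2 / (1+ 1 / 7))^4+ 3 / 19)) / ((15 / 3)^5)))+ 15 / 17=320562728981 / 19458359375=16.47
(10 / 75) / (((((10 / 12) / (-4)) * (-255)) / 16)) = 256 / 6375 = 0.04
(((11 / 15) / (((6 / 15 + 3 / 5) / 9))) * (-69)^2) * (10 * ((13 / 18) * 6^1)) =1361646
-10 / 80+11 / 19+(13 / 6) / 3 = 1609 / 1368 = 1.18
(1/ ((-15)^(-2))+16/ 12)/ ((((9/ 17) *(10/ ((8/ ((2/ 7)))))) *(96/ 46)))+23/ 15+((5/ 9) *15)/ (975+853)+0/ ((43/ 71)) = 851576437/ 1480680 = 575.13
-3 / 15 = -1 / 5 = -0.20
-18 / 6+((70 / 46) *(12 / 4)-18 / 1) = -378 / 23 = -16.43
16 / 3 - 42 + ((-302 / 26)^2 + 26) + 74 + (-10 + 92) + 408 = 688.25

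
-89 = -89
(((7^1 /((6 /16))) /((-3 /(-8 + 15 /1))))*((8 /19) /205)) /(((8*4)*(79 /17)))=-0.00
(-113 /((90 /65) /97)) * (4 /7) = -284986 /63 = -4523.59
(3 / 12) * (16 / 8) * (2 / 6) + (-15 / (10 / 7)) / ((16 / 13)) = -803 / 96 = -8.36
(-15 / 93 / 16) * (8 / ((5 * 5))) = -1 / 310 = -0.00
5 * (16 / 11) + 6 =146 / 11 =13.27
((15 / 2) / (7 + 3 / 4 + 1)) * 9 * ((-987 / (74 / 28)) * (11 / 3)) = -390852 / 37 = -10563.57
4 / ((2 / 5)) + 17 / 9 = 107 / 9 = 11.89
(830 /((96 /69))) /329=9545 /5264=1.81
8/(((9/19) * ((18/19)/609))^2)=10740796178/729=14733602.44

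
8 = 8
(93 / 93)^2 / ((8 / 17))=17 / 8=2.12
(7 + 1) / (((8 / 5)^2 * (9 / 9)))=25 / 8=3.12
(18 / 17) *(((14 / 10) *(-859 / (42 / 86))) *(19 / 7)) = -4210818 / 595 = -7077.01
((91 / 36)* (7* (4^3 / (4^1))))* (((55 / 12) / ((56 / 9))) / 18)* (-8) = -5005 / 54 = -92.69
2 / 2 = 1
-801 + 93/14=-794.36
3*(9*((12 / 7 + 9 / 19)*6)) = 47142 / 133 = 354.45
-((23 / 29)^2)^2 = -279841 / 707281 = -0.40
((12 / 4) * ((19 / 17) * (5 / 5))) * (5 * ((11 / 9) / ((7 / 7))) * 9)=3135 / 17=184.41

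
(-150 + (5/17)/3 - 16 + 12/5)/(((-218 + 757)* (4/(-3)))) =41693/183260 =0.23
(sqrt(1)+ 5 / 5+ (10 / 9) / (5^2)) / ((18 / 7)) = 322 / 405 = 0.80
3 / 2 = 1.50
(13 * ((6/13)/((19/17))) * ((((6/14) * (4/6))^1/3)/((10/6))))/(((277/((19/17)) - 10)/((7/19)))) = 204/429305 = 0.00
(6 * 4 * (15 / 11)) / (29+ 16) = 8 / 11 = 0.73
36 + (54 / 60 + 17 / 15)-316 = -8339 / 30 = -277.97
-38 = -38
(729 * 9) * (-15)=-98415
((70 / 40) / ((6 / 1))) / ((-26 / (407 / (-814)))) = 7 / 1248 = 0.01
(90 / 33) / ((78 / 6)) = 30 / 143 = 0.21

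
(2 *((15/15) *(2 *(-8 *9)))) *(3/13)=-864/13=-66.46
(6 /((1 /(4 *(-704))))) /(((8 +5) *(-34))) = 38.23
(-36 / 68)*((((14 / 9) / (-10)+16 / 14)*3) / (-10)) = 933 / 5950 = 0.16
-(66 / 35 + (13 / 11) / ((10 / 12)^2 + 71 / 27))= -309774 / 138215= -2.24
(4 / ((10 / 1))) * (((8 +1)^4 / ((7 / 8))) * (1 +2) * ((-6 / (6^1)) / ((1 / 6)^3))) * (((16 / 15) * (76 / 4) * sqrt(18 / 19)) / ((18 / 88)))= -5321023488 * sqrt(38) / 175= -187434238.28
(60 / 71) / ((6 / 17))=170 / 71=2.39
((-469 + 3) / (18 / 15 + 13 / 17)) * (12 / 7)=-475320 / 1169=-406.60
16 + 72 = 88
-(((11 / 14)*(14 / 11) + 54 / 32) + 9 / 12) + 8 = 73 / 16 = 4.56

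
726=726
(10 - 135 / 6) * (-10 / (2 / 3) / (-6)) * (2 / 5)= -25 / 2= -12.50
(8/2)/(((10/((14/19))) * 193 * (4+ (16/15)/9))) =189/509713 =0.00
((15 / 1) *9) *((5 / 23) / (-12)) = -2.45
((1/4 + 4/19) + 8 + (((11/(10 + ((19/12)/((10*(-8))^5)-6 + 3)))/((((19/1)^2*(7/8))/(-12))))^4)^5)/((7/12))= 71329287335225460528249117651941302401786795073794400011527941380934714552233630745603624520257740486534627459205711921079261768715955217485433741387613624726038086664515043177963762656815466274571870228119092803043571785220136699570931481228962091390804392944854890418656007159049459171497831006691/4917986114870392042642370283609671501811701618757511195726847845023703464261299886556044955596688462498158599350716635255672689900777497059005557389648044058706398859957254035846795643441743287247295894421897015450904638379615438591463912391628801531869872608432193066708786393029330259102753511607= 14.50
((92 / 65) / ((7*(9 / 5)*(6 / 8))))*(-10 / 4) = -920 / 2457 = -0.37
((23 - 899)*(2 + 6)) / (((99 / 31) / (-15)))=362080 / 11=32916.36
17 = 17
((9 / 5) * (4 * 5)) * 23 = 828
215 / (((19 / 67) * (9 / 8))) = 115240 / 171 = 673.92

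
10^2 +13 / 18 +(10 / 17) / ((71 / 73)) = 2201431 / 21726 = 101.33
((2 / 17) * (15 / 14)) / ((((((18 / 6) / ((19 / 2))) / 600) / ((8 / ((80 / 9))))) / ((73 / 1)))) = 1872450 / 119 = 15734.87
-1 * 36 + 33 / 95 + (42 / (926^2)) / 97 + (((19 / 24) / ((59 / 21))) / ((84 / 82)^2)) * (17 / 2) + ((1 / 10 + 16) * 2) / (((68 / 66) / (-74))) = -18742307020948893667 / 7988749034132160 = -2346.09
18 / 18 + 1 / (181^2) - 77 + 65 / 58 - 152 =-431101941 / 1900138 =-226.88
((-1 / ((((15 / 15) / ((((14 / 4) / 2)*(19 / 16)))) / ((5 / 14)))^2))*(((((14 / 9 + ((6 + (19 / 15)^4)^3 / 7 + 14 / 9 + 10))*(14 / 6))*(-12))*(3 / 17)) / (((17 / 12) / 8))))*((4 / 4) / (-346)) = -33823700405890764121 / 7380682132500000000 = -4.58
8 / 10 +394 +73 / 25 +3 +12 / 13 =130534 / 325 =401.64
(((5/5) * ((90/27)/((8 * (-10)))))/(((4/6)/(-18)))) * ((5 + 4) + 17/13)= 603/52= 11.60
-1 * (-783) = 783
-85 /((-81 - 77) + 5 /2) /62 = 85 /9641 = 0.01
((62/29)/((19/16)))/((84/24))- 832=-3207040/3857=-831.49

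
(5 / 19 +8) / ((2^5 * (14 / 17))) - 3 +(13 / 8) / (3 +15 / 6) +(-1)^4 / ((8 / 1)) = -212169 / 93632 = -2.27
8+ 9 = 17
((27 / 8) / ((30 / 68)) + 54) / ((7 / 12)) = 3699 / 35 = 105.69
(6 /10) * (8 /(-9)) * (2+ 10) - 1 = -37 /5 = -7.40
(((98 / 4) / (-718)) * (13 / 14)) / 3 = -91 / 8616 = -0.01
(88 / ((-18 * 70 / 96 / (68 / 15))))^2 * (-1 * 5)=-2291728384 / 496125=-4619.26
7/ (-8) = -7/ 8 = -0.88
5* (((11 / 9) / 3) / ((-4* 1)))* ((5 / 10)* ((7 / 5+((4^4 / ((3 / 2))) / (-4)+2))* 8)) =6479 / 81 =79.99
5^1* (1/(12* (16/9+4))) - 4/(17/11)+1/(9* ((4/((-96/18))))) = -254363/95472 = -2.66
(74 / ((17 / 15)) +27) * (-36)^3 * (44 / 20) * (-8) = 6441887232 / 85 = 75786908.61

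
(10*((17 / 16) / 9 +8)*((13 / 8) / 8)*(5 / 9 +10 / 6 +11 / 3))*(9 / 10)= 805441 / 9216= 87.40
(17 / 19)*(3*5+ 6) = 357 / 19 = 18.79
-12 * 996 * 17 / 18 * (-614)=6930832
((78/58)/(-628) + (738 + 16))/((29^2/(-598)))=-536.14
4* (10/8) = 5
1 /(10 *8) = 0.01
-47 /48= -0.98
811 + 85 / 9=7384 / 9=820.44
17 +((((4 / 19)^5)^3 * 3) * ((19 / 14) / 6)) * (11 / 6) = 285245386825966026205 / 16779140401440566541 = 17.00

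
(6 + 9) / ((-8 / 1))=-15 / 8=-1.88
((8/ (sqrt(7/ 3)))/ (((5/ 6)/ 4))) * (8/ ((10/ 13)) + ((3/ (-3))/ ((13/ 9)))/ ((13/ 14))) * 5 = 1566336 * sqrt(21)/ 5915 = 1213.50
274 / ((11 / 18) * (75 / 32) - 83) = -52608 / 15661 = -3.36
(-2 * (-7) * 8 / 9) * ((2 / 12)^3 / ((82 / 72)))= 56 / 1107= 0.05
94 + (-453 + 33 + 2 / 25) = -8148 / 25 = -325.92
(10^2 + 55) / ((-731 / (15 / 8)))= -2325 / 5848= -0.40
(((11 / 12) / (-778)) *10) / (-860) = 11 / 802896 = 0.00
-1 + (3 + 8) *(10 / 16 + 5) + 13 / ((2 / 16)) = 164.88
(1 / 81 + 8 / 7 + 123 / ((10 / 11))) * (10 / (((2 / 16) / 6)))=12379216 / 189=65498.50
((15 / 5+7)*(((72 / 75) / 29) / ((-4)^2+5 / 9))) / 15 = 144 / 108025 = 0.00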